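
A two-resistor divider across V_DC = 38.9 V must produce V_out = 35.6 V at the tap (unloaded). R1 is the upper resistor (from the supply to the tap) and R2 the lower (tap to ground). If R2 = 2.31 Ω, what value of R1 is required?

R1 ≈ 0.214 Ω

V_out/V_DC = R2/(R1+R2) = 0.9152.
Rearranging, R1 = R2·(1−k)/k = 2.31 × 0.09270 = 0.2141 Ω.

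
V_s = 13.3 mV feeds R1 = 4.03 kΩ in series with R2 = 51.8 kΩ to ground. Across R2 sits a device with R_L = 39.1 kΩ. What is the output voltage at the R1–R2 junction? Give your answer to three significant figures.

The load sits in parallel with R2, giving an effective lower resistance R2' = R2·R_L/(R2+R_L) = 22.28 kΩ.
Voltage divider with the loaded lower leg: V_out = 13.3 × 22.28/(4.03 + 22.28) = 13.3 × 0.8468 = 11.26 mV.

V_out ≈ 11.3 mV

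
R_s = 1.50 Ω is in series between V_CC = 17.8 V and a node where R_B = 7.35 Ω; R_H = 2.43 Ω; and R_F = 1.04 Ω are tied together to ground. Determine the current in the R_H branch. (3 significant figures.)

Combine the parallel branches: R_p = (1/7.35 + 1/2.43 + 1/1.04)⁻¹ = 0.6626 Ω.
V_A = 17.8 × 0.6626/2.163 = 5.454 V.
Branch current I = V_A/R_H = 5.454/2.43 = 2.244 A.

I ≈ 2.24 A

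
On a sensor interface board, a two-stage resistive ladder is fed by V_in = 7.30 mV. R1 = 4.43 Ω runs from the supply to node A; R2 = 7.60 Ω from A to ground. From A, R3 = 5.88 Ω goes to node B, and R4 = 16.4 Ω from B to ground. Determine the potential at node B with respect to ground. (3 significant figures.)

V_B ≈ 3.02 mV

Looking into the second stage from A: R3 + R4 = 22.28 Ω appears in parallel with R2.
Effective lower resistance at A: R2 ‖ 22.28 = 5.667 Ω.
First divider: V_A = V_in · 5.667/(4.43 + 5.667) = 4.097 mV.
Stage 2 is unloaded, so V_B = V_A · R4/(R3+R4) = 4.097 × 16.4/22.28 = 3.016 mV.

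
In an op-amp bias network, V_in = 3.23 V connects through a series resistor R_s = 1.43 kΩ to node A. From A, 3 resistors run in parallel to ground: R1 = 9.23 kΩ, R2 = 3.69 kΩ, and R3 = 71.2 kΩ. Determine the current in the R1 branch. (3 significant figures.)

I ≈ 0.224 mA

Combine the parallel branches: R_p = (1/9.23 + 1/3.69 + 1/71.2)⁻¹ = 2.542 kΩ.
V_A by voltage divider: V_A = 3.23 × 2.542/(1.43 + 2.542) = 2.067 V.
I(R1) = V_A / R1 = 2.067/9.23 = 0.2240 mA.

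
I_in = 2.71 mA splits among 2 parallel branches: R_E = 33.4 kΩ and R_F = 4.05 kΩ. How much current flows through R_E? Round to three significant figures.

For two parallel branches, I_k = I_in · (other R)/(sum of R).
So I = 2.71 × 4.05/37.45 = 0.2931 mA.

I ≈ 0.293 mA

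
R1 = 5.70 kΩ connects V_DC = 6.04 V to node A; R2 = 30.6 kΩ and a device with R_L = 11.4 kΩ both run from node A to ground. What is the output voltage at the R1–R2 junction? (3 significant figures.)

First combine the lower leg with the load: R2 ‖ R_L = 8.306 kΩ.
Now apply the divider: V_out = 6.04 × 0.5930 = 3.582 V.

V_out ≈ 3.58 V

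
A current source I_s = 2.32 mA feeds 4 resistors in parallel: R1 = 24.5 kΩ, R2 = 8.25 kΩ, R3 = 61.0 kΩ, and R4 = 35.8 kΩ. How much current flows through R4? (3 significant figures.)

I ≈ 0.314 mA

Conductances: ΣG = 1/24.5 + 1/8.25 + 1/61.0 + 1/35.8 = 0.2064 (1/kΩ).
R4 takes the fraction G_k/ΣG = 0.02793/0.2064 = 0.1354, so I = 2.32 × 0.1354 = 0.3140 mA.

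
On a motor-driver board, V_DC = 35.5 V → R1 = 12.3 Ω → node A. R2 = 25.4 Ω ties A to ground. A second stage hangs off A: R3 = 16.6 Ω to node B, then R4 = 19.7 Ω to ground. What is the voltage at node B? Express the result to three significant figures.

Looking into the second stage from A: R3 + R4 = 36.30 Ω appears in parallel with R2.
R2 ‖ (R3+R4) = 14.94 Ω.
So V_A = 35.5 × 0.5485 = 19.47 V.
Then the unloaded second divider: V_B = V_A × R4/(R3+R4) = 19.47 × 0.5427 = 10.57 V.

V_B ≈ 10.6 V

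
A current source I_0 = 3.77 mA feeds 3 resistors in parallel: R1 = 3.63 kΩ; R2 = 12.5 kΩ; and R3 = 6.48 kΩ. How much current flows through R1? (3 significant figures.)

Conductances: ΣG = 1/3.63 + 1/12.5 + 1/6.48 = 0.5098 (1/kΩ).
Current divider: I(R1) = I_0 · G_k/ΣG = 3.77 × (0.2755/0.5098) = 3.77 × 0.5404 = 2.037 mA.

I ≈ 2.04 mA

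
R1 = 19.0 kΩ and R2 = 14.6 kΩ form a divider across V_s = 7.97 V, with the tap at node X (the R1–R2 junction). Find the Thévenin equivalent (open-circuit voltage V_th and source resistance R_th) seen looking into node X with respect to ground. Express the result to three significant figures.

Open-circuit (no load on X): V_th = V_s · R2/(R1 + R2) = 7.97 × 14.6/(19.00 + 14.6) = 3.463 V.
Looking into X with the source shorted: R_th = R1·R2/(R1+R2) = 19.00 × 14.6/33.60 = 8.256 kΩ.

V_th ≈ 3.46 V, R_th ≈ 8.26 kΩ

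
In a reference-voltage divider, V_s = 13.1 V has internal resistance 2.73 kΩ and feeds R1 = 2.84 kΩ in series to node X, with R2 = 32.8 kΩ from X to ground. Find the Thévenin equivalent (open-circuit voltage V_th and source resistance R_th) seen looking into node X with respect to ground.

R1' = 2.73 + 2.84 = 5.570 kΩ (source resistance + R1).
With X open, the divider is unloaded: V_th = 13.1 × 32.8/38.37 = 11.20 V.
Looking into X with the source shorted: R_th = R1'·R2/(R1'+R2) = 5.570 × 32.8/38.37 = 4.761 kΩ.

V_th ≈ 11.2 V, R_th ≈ 4.76 kΩ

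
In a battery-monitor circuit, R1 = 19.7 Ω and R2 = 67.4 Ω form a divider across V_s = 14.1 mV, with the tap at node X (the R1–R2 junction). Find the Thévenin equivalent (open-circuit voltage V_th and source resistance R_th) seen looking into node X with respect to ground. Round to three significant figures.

V_th ≈ 10.9 mV, R_th ≈ 15.2 Ω

V_th is the unloaded tap voltage: V_s · R2/(R1+R2) = 14.1 × 0.7738 = 10.91 mV.
With V_s suppressed (replaced by a short), R_th = R1 ‖ R2 = (19.70 × 67.4)/(19.70 + 67.4) = 15.24 Ω.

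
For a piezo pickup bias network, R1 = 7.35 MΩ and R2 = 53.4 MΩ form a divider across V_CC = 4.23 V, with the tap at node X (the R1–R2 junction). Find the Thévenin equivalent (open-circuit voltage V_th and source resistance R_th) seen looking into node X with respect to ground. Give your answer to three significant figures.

V_th ≈ 3.72 V, R_th ≈ 6.46 MΩ

V_th is the unloaded tap voltage: V_CC · R2/(R1+R2) = 4.23 × 0.8790 = 3.718 V.
Zeroing V_CC shorts the top of R1 to ground, so R_th = R1 ‖ R2 = 6.461 MΩ.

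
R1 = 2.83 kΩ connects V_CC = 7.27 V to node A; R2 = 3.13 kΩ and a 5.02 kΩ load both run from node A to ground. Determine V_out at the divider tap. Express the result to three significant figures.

First combine the lower leg with the load: R2 ‖ R_L = 1.928 kΩ.
Now apply the divider: V_out = 7.27 × 0.4052 = 2.946 V.
(Unloaded it would be 3.82 V; the load pulls it down.)

V_out ≈ 2.95 V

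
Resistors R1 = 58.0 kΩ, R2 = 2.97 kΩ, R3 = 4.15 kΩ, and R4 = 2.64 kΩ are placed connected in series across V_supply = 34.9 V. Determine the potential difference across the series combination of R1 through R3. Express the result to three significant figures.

ΣR = 58.0 + 2.97 + 4.15 + 2.64 = 67.76 kΩ.
R_{R1..R3} = 58.0 + 2.97 + 4.15 = 65.12 kΩ.
By the voltage-divider rule, V = 34.9 × 65.12/67.76 = 33.54 V.

V ≈ 33.5 V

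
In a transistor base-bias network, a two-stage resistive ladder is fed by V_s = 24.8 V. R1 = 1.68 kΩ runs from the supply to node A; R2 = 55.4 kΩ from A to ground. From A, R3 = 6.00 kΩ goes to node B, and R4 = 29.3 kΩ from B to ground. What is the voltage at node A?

The second stage (R3 + R4 = 35.30 kΩ) loads node A in parallel with R2.
Effective lower resistance at A: R2 ‖ 35.30 = 21.56 kΩ.
First divider: V_A = V_s · 21.56/(1.68 + 21.56) = 23.01 V.

V_A ≈ 23.0 V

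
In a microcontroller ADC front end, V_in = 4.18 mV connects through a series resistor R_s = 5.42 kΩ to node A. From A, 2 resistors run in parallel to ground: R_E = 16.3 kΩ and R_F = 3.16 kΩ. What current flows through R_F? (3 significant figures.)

I ≈ 0.434 µA

Parallel bank: R_p = 1/(1/16.3 + 1/3.16) = 2.647 kΩ.
Node voltage V_A = V_in · R_p/(R_s + R_p) = 4.18 × 0.3281 = 1.372 mV.
Branch current I = V_A/R_F = 1.372/3.16 = 0.4340 µA.
(Equivalently: I_total = 0.5182 µA, then current-divider fraction G_k/ΣG = 0.8376.)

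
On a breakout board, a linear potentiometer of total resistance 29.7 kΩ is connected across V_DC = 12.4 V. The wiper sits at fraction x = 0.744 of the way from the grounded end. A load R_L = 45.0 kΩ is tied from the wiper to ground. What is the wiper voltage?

Split the track: R_lower = x·R_p = 22.10 kΩ, R_upper = (1−x)·R_p = 7.603 kΩ.
(x·R_p) ‖ R_L = 14.82 kΩ.
Loaded-divider output: V_out = 12.4 × 0.6609 = 8.195 V.

V_out ≈ 8.20 V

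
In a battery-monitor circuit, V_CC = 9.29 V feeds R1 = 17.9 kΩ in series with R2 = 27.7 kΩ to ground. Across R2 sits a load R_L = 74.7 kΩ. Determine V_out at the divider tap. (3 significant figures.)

R2 ‖ R_L = (27.7 × 74.7)/(27.7 + 74.7) = 20.21 kΩ.
Then V_out = V_CC · R2'/(R1 + R2') = 9.29 × 20.21/38.11 = 4.926 V.

V_out ≈ 4.93 V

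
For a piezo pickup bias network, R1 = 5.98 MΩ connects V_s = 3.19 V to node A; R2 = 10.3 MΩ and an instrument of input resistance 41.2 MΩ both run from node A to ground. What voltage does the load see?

V_out ≈ 1.85 V

First combine the lower leg with the load: R2 ‖ R_L = 8.240 MΩ.
Then V_out = V_s · R2'/(R1 + R2') = 3.19 × 8.240/14.22 = 1.848 V.
(Unloaded it would be 2.02 V; the load pulls it down.)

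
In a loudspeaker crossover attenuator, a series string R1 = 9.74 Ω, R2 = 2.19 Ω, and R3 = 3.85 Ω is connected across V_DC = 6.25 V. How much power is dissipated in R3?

P ≈ 0.604 W

The common current is I = 6.25/15.78 = 0.3961 A.
P = I²R = 0.1569 × 3.85 = 0.6040 W.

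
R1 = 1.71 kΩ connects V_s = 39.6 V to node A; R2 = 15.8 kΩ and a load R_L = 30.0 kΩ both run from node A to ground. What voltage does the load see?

R2 ‖ R_L = (15.8 × 30.0)/(15.8 + 30.0) = 10.35 kΩ.
Voltage divider with the loaded lower leg: V_out = 39.6 × 10.35/(1.71 + 10.35) = 39.6 × 0.8582 = 33.98 V.
(Unloaded it would be 35.7 V; the load pulls it down.)

V_out ≈ 34.0 V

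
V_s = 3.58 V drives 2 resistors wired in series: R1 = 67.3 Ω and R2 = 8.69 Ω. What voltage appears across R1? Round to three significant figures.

Total series resistance ΣR = 67.3 + 8.69 = 75.99 Ω.
By the voltage-divider rule, V = 3.58 × 67.30/75.99 = 3.171 V.

V ≈ 3.17 V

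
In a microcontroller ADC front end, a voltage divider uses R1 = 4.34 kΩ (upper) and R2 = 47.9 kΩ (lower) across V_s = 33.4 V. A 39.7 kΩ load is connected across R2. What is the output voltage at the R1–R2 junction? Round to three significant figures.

First combine the lower leg with the load: R2 ‖ R_L = 21.71 kΩ.
Then V_out = V_s · R2'/(R1 + R2') = 33.4 × 21.71/26.05 = 27.84 V.

V_out ≈ 27.8 V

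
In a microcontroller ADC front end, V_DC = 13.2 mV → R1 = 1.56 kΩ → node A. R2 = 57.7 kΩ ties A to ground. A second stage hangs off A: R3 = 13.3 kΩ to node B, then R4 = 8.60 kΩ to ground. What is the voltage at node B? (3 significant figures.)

Node A sees R2 in parallel with the series input of stage 2, R3 + R4 = 21.90 kΩ.
Effective lower resistance at A: R2 ‖ 21.90 = 15.87 kΩ.
First divider: V_A = V_DC · 15.87/(1.56 + 15.87) = 12.02 mV.
V_B = V_A × 0.3927 = 4.720 mV.

V_B ≈ 4.72 mV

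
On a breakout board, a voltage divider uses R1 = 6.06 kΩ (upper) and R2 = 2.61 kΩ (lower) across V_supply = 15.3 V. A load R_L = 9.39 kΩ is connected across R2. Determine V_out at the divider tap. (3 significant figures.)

V_out ≈ 3.86 V

First combine the lower leg with the load: R2 ‖ R_L = 2.042 kΩ.
Now apply the divider: V_out = 15.3 × 0.2521 = 3.857 V.
(Unloaded it would be 4.61 V; the load pulls it down.)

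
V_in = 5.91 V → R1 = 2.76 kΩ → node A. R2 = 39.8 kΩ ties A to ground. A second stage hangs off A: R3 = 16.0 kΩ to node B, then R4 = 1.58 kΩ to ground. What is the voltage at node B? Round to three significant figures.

Looking into the second stage from A: R3 + R4 = 17.58 kΩ appears in parallel with R2.
Effective lower resistance at A: R2 ‖ 17.58 = 12.19 kΩ.
First divider: V_A = V_in · 12.19/(2.76 + 12.19) = 4.819 V.
Then the unloaded second divider: V_B = V_A × R4/(R3+R4) = 4.819 × 0.08987 = 0.4331 V.

V_B ≈ 0.433 V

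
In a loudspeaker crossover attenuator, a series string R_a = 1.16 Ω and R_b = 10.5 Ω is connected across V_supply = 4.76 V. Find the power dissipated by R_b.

Series current I = V_supply/ΣR = 4.76/11.66 = 0.4082 A.
P(R_b) = I²·R_b = (0.4082)² × 10.5 = 1.750 W.

P ≈ 1.75 W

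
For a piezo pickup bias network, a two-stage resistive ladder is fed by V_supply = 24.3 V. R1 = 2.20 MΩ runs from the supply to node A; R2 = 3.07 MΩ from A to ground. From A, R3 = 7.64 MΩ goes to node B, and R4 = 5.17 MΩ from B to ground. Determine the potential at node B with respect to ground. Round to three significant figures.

Looking into the second stage from A: R3 + R4 = 12.81 MΩ appears in parallel with R2.
Effective lower resistance at A: R2 ‖ 12.81 = 2.476 MΩ.
So V_A = 24.3 × 0.5296 = 12.87 V.
V_B = V_A × 0.4036 = 5.194 V.

V_B ≈ 5.19 V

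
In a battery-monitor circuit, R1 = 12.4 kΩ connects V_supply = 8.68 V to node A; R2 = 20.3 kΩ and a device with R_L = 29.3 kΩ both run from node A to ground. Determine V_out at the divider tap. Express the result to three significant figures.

V_out ≈ 4.27 V

First combine the lower leg with the load: R2 ‖ R_L = 11.99 kΩ.
Voltage divider with the loaded lower leg: V_out = 8.68 × 11.99/(12.4 + 11.99) = 8.68 × 0.4916 = 4.267 V.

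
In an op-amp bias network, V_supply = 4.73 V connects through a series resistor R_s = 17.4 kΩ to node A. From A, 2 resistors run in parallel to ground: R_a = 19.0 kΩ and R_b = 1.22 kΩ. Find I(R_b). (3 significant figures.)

I ≈ 0.240 mA

Equivalent of the parallel group: R_p = 1.146 kΩ.
Node voltage V_A = V_supply · R_p/(R_s + R_p) = 4.73 × 0.06181 = 0.2924 V.
Branch current I = V_A/R_b = 0.2924/1.22 = 0.2396 mA.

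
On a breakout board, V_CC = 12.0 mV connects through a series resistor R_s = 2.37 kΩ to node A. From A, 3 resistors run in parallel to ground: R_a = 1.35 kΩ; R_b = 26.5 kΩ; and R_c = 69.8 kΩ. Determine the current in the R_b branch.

Equivalent of the parallel group: R_p = 1.261 kΩ.
V_A by voltage divider: V_A = 12.0 × 1.261/(2.37 + 1.261) = 4.168 mV.
Branch current I = V_A/R_b = 4.168/26.5 = 0.1573 µA.
(Equivalently: I_total = 3.305 µA, then current-divider fraction G_k/ΣG = 0.04760.)

I ≈ 0.157 µA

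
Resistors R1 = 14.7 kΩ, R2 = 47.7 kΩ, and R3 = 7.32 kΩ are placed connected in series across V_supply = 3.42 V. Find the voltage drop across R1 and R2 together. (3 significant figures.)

V ≈ 3.06 V

Series total: ΣR = 14.7 + 47.7 + 7.32 = 69.72 kΩ.
R_{R1..R2} = 14.7 + 47.7 = 62.40 kΩ.
Voltage divider: V = V_supply · (62.40 / 69.72) = 3.42 × 0.8950 = 3.061 V.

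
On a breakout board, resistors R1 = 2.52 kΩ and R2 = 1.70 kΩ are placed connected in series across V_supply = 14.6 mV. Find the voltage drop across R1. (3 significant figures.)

Total series resistance ΣR = 2.52 + 1.70 = 4.220 kΩ.
Voltage divider: V = V_supply · (2.520 / 4.220) = 14.6 × 0.5972 = 8.718 mV.

V ≈ 8.72 mV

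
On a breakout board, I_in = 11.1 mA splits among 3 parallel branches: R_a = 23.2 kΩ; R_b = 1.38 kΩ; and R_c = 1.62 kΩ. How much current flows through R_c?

ΣG = 1/23.2 + 1/1.38 + 1/1.62 = 1.385.
R_c takes the fraction G_k/ΣG = 0.6173/1.385 = 0.4457, so I = 11.1 × 0.4457 = 4.947 mA.

I ≈ 4.95 mA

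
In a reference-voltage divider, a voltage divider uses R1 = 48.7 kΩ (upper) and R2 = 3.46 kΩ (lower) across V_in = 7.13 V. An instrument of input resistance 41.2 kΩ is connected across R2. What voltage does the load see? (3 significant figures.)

First combine the lower leg with the load: R2 ‖ R_L = 3.192 kΩ.
Now apply the divider: V_out = 7.13 × 0.06151 = 0.4386 V.

V_out ≈ 0.439 V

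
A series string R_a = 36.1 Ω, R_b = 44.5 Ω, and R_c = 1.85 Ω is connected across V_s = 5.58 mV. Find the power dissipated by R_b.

P ≈ 0.204 µW

The common current is I = 5.58/82.45 = 0.06768 mA.
P(R_b) = I²·R_b = (0.06768)² × 44.5 = 0.2038 µW.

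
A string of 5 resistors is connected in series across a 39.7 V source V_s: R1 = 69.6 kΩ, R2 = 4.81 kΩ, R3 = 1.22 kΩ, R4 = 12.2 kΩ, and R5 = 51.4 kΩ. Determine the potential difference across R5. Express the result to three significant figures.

V ≈ 14.7 V

Total series resistance ΣR = 69.6 + 4.81 + 1.22 + 12.2 + 51.4 = 139.2 kΩ.
By the voltage-divider rule, V = 39.7 × 51.40/139.2 = 14.66 V.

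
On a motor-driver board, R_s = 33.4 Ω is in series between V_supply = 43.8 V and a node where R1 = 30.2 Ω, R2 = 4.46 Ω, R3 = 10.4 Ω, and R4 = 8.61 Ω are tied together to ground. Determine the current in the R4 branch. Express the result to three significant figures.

Parallel bank: R_p = 1/(1/30.2 + 1/4.46 + 1/10.4 + 1/8.61) = 2.129 Ω.
V_A by voltage divider: V_A = 43.8 × 2.129/(33.4 + 2.129) = 2.625 V.
I(R4) = V_A / R4 = 2.625/8.61 = 0.3049 A.

I ≈ 0.305 A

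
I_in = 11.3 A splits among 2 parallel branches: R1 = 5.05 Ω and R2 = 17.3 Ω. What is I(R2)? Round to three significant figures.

I ≈ 2.55 A

For two parallel branches, I_k = I_in · (other R)/(sum of R).
I(R2) = 11.3 × 5.05/(5.05 + 17.3) = 11.3 × 0.2260 = 2.553 A.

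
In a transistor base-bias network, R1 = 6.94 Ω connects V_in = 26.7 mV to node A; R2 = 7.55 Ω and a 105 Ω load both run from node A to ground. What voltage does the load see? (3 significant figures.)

R2 ‖ R_L = (7.55 × 105)/(7.55 + 105) = 7.044 Ω.
Voltage divider with the loaded lower leg: V_out = 26.7 × 7.044/(6.94 + 7.044) = 26.7 × 0.5037 = 13.45 mV.

V_out ≈ 13.4 mV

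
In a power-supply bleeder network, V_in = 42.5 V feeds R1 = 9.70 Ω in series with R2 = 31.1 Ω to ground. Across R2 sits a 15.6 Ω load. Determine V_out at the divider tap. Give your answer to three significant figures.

V_out ≈ 22.0 V

First combine the lower leg with the load: R2 ‖ R_L = 10.39 Ω.
Voltage divider with the loaded lower leg: V_out = 42.5 × 10.39/(9.70 + 10.39) = 42.5 × 0.5171 = 21.98 V.
(Unloaded it would be 32.4 V; the load pulls it down.)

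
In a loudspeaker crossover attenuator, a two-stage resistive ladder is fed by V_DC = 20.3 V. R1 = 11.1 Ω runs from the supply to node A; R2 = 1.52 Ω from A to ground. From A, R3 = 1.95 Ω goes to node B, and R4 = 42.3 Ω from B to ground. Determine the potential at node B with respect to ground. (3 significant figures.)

V_B ≈ 2.27 V

Looking into the second stage from A: R3 + R4 = 44.25 Ω appears in parallel with R2.
R2 ‖ (R3+R4) = 1.470 Ω.
V_A = 20.3 × 1.470/(11.1 + 1.470) = 2.373 V.
Stage 2 is unloaded, so V_B = V_A · R4/(R3+R4) = 2.373 × 42.3/44.25 = 2.269 V.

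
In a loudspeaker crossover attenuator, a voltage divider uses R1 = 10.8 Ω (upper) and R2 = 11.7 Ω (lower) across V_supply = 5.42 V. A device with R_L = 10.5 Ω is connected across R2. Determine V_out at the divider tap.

First combine the lower leg with the load: R2 ‖ R_L = 5.534 Ω.
Voltage divider with the loaded lower leg: V_out = 5.42 × 5.534/(10.8 + 5.534) = 5.42 × 0.3388 = 1.836 V.

V_out ≈ 1.84 V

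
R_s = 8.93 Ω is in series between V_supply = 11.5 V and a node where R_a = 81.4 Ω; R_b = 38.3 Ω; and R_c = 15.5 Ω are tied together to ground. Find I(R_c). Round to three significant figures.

I ≈ 0.387 A

Parallel bank: R_p = 1/(1/81.4 + 1/38.3 + 1/15.5) = 9.717 Ω.
V_A by voltage divider: V_A = 11.5 × 9.717/(8.93 + 9.717) = 5.993 V.
I(R_c) = V_A / R_c = 5.993/15.5 = 0.3866 A.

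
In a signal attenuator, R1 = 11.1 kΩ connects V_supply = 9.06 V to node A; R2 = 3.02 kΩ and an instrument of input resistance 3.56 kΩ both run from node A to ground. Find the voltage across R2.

V_out ≈ 1.16 V

R2 ‖ R_L = (3.02 × 3.56)/(3.02 + 3.56) = 1.634 kΩ.
Then V_out = V_supply · R2'/(R1 + R2') = 9.06 × 1.634/12.73 = 1.163 V.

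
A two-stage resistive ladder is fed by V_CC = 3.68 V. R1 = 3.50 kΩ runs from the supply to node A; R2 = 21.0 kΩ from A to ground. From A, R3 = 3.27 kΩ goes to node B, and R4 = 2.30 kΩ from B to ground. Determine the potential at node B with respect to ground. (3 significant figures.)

V_B ≈ 0.847 V

Node A sees R2 in parallel with the series input of stage 2, R3 + R4 = 5.570 kΩ.
R2 ‖ (R3+R4) = 4.402 kΩ.
First divider: V_A = V_CC · 4.402/(3.50 + 4.402) = 2.050 V.
V_B = V_A × 0.4129 = 0.8465 V.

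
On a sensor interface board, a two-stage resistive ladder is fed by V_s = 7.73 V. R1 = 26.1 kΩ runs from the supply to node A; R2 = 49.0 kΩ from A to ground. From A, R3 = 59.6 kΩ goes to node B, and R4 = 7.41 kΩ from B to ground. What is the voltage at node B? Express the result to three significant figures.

V_B ≈ 0.445 V

The second stage (R3 + R4 = 67.01 kΩ) loads node A in parallel with R2.
R2 ‖ (R3+R4) = 28.30 kΩ.
First divider: V_A = V_s · 28.30/(26.1 + 28.30) = 4.022 V.
V_B = V_A × 0.1106 = 0.4447 V.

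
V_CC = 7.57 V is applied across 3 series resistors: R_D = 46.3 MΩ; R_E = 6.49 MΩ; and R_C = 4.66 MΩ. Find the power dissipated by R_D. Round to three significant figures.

P ≈ 0.804 µW

ΣR = 57.45 MΩ → I = 7.57/57.45 = 0.1318 µA.
P(R_D) = I²·R_D = (0.1318)² × 46.3 = 0.8039 µW.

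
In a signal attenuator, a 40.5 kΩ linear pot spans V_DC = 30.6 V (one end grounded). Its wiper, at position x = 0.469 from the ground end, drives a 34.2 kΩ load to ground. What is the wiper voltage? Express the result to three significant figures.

V_out ≈ 11.1 V

Lower segment x·R_p = 18.99 kΩ; upper segment (1−x)·R_p = 21.51 kΩ.
Lower segment in parallel with the load: 18.99 ‖ 34.2 = 12.21 kΩ.
V_out = 30.6 × 12.21/(21.51 + 12.21) = 11.08 V.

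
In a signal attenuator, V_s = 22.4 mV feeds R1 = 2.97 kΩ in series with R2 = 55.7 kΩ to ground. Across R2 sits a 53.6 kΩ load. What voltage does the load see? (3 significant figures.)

R2 ‖ R_L = (55.7 × 53.6)/(55.7 + 53.6) = 27.31 kΩ.
Voltage divider with the loaded lower leg: V_out = 22.4 × 27.31/(2.97 + 27.31) = 22.4 × 0.9019 = 20.20 mV.
(Unloaded it would be 21.3 mV; the load pulls it down.)

V_out ≈ 20.2 mV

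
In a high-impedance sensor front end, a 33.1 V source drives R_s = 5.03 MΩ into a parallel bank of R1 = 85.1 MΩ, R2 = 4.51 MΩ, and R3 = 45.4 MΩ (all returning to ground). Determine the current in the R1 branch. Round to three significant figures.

Equivalent of the parallel group: R_p = 3.914 MΩ.
Node voltage V_A = V_supply · R_p/(R_s + R_p) = 33.1 × 0.4376 = 14.48 V.
Branch current I = V_A/R1 = 14.48/85.1 = 0.1702 µA.

I ≈ 0.170 µA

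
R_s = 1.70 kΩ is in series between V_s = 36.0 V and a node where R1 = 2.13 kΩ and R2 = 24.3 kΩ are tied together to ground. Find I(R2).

Parallel bank: R_p = 1/(1/2.13 + 1/24.3) = 1.958 kΩ.
V_A by voltage divider: V_A = 36.0 × 1.958/(1.70 + 1.958) = 19.27 V.
Branch current I = V_A/R2 = 19.27/24.3 = 0.7930 mA.

I ≈ 0.793 mA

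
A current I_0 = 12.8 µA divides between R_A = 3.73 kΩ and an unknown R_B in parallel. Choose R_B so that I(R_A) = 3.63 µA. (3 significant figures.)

R_B ≈ 1.48 kΩ

The fraction through R_A equals R_B/(R_A+R_B).
With f = 0.2836, R_B = R_A · f/(1−f) = 3.73 × 0.3959 = 1.477 kΩ.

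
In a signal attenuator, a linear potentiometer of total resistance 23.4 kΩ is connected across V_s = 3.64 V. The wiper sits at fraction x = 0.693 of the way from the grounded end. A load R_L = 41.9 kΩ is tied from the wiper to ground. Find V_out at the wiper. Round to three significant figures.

Lower segment x·R_p = 16.22 kΩ; upper segment (1−x)·R_p = 7.184 kΩ.
(x·R_p) ‖ R_L = 11.69 kΩ.
V_out = 3.64 × 11.69/(7.184 + 11.69) = 2.255 V.

V_out ≈ 2.25 V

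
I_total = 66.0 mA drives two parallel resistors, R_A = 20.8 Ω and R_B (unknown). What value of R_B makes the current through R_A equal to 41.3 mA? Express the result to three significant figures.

R_B ≈ 34.8 Ω

The fraction through R_A equals R_B/(R_A+R_B).
41.3/66.0 = R_B/(R_A + R_B) → R_B = R_A · (0.6258)/(1 − 0.6258) = 20.8 × 1.672 = 34.78 Ω.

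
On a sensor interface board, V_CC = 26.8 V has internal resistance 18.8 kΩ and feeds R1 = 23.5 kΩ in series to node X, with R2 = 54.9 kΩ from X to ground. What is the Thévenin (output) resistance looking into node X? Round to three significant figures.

R1' = 18.8 + 23.5 = 42.30 kΩ (source resistance + R1).
Zeroing V_CC shorts the top of R1' to ground, so R_th = R1' ‖ R2 = 23.89 kΩ.

R_th ≈ 23.9 kΩ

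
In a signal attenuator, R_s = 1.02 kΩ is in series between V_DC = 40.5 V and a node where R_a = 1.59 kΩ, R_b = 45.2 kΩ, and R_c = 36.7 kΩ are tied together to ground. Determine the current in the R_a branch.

I ≈ 15.1 mA

Combine the parallel branches: R_p = (1/1.59 + 1/45.2 + 1/36.7)⁻¹ = 1.474 kΩ.
Node voltage V_A = V_DC · R_p/(R_s + R_p) = 40.5 × 0.5911 = 23.94 V.
I(R_a) = V_A / R_a = 23.94/1.59 = 15.06 mA.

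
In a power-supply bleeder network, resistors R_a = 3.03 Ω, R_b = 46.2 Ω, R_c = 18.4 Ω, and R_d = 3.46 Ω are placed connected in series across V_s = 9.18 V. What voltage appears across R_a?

V ≈ 0.391 V

Total series resistance ΣR = 3.03 + 46.2 + 18.4 + 3.46 = 71.09 Ω.
V = V_s · R/ΣR = 9.18 × 0.04262 = 0.3913 V.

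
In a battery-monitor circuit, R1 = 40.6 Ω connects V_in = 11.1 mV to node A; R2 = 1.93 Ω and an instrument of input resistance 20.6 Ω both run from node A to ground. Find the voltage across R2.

First combine the lower leg with the load: R2 ‖ R_L = 1.765 Ω.
Now apply the divider: V_out = 11.1 × 0.04165 = 0.4624 mV.
(Unloaded it would be 0.504 mV; the load pulls it down.)

V_out ≈ 0.462 mV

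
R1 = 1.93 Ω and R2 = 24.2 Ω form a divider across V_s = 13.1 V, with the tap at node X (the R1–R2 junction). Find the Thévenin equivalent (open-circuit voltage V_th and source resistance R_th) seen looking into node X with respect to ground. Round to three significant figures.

Open-circuit (no load on X): V_th = V_s · R2/(R1 + R2) = 13.1 × 24.2/(1.930 + 24.2) = 12.13 V.
Looking into X with the source shorted: R_th = R1·R2/(R1+R2) = 1.930 × 24.2/26.13 = 1.787 Ω.

V_th ≈ 12.1 V, R_th ≈ 1.79 Ω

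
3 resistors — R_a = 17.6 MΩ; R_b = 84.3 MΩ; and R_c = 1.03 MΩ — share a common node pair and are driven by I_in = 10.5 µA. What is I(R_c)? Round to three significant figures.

I ≈ 9.81 µA

ΣG = 1/17.6 + 1/84.3 + 1/1.03 = 1.040.
Current divider: I(R_c) = I_in · G_k/ΣG = 10.5 × (0.9709/1.040) = 10.5 × 0.9339 = 9.806 µA.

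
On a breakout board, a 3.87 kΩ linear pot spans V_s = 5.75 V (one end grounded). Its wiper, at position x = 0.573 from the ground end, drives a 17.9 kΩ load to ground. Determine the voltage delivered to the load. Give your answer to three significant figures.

V_out ≈ 3.13 V

The pot divides into 1.652 kΩ above the wiper and 2.218 kΩ below.
Lower segment in parallel with the load: 2.218 ‖ 17.9 = 1.973 kΩ.
V_out = 5.75 × 1.973/(1.652 + 1.973) = 3.129 V.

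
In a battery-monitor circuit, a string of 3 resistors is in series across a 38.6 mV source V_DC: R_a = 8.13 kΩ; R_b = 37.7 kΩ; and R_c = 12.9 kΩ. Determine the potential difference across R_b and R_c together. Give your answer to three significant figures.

V ≈ 33.3 mV

Total series resistance ΣR = 8.13 + 37.7 + 12.9 = 58.73 kΩ.
R_{R_b..R_c} = 37.7 + 12.9 = 50.60 kΩ.
V = V_DC · R/ΣR = 38.6 × 0.8616 = 33.26 mV.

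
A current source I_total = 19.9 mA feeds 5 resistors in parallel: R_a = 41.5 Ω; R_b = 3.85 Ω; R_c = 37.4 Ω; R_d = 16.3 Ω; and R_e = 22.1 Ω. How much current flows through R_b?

I ≈ 12.4 mA

Total conductance ΣG = 1/41.5 + 1/3.85 + 1/37.4 + 1/16.3 + 1/22.1 = 0.4172 (units of 1/Ω).
R_b takes the fraction G_k/ΣG = 0.2597/0.4172 = 0.6226, so I = 19.9 × 0.6226 = 12.39 mA.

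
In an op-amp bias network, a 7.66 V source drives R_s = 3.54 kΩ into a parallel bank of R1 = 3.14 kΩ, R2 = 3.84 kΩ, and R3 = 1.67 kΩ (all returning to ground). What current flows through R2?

Parallel bank: R_p = 1/(1/3.14 + 1/3.84 + 1/1.67) = 0.8491 kΩ.
Node voltage V_A = V_DC · R_p/(R_s + R_p) = 7.66 × 0.1935 = 1.482 V.
Branch current I = V_A/R2 = 1.482/3.84 = 0.3859 mA.

I ≈ 0.386 mA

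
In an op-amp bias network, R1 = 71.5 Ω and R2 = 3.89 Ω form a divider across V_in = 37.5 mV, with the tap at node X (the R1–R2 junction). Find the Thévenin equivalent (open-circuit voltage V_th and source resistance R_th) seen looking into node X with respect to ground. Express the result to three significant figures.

V_th ≈ 1.93 mV, R_th ≈ 3.69 Ω

Open-circuit (no load on X): V_th = V_in · R2/(R1 + R2) = 37.5 × 3.89/(71.50 + 3.89) = 1.935 mV.
With V_in suppressed (replaced by a short), R_th = R1 ‖ R2 = (71.50 × 3.89)/(71.50 + 3.89) = 3.689 Ω.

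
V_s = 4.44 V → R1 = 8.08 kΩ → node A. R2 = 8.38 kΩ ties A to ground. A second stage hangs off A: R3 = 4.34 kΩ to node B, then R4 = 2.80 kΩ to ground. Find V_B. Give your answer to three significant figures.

V_B ≈ 0.562 V

The second stage (R3 + R4 = 7.140 kΩ) loads node A in parallel with R2.
R2 ‖ (R3+R4) = 3.855 kΩ.
First divider: V_A = V_s · 3.855/(8.08 + 3.855) = 1.434 V.
Stage 2 is unloaded, so V_B = V_A · R4/(R3+R4) = 1.434 × 2.80/7.140 = 0.5624 V.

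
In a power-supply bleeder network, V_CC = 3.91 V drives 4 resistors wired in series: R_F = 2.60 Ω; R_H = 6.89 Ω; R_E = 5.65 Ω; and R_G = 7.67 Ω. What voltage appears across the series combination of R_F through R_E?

V ≈ 2.60 V

Series total: ΣR = 2.60 + 6.89 + 5.65 + 7.67 = 22.81 Ω.
R_{R_F..R_E} = 2.60 + 6.89 + 5.65 = 15.14 Ω.
Voltage divider: V = V_CC · (15.14 / 22.81) = 3.91 × 0.6637 = 2.595 V.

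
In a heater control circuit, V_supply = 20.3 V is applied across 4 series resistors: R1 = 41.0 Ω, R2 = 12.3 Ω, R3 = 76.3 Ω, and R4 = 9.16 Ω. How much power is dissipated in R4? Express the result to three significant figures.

Series current I = V_supply/ΣR = 20.3/138.8 = 0.1463 A.
P(R4) = I²·R4 = (0.1463)² × 9.16 = 0.1960 W.

P ≈ 0.196 W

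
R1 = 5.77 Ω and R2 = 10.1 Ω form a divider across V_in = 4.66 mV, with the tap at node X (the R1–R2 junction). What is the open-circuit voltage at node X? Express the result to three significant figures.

V_th is the unloaded tap voltage: V_in · R2/(R1+R2) = 4.66 × 0.6364 = 2.966 mV.

V_th ≈ 2.97 mV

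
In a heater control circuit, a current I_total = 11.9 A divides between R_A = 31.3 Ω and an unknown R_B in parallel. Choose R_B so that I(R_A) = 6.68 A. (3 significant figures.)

R_B ≈ 40.1 Ω

Two-branch current divider: I_A = I_total · R_B/(R_A + R_B).
6.68/11.9 = R_B/(R_A + R_B) → R_B = R_A · (0.5613)/(1 − 0.5613) = 31.3 × 1.280 = 40.05 Ω.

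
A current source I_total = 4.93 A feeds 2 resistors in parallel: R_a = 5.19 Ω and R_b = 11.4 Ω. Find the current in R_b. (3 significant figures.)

For two parallel branches, I_k = I_total · (other R)/(sum of R).
So I = 4.93 × 5.19/16.59 = 1.542 A.

I ≈ 1.54 A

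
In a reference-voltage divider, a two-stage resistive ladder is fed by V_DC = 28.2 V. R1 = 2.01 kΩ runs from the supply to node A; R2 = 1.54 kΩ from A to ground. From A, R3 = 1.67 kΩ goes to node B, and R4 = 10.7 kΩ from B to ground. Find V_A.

Looking into the second stage from A: R3 + R4 = 12.37 kΩ appears in parallel with R2.
Effective lower resistance at A: R2 ‖ 12.37 = 1.370 kΩ.
V_A = 28.2 × 1.370/(2.01 + 1.370) = 11.43 V.

V_A ≈ 11.4 V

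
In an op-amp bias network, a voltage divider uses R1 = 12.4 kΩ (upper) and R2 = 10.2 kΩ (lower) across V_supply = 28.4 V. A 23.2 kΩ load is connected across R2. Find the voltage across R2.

R2 ‖ R_L = (10.2 × 23.2)/(10.2 + 23.2) = 7.085 kΩ.
Then V_out = V_supply · R2'/(R1 + R2') = 28.4 × 7.085/19.49 = 10.33 V.
(Unloaded it would be 12.8 V; the load pulls it down.)

V_out ≈ 10.3 V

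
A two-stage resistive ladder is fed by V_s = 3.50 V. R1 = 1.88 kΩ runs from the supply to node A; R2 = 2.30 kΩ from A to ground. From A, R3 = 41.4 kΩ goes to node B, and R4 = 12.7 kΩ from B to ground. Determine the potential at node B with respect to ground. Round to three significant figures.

Looking into the second stage from A: R3 + R4 = 54.10 kΩ appears in parallel with R2.
R2 ‖ (R3+R4) = 2.206 kΩ.
So V_A = 3.50 × 0.5399 = 1.890 V.
Stage 2 is unloaded, so V_B = V_A · R4/(R3+R4) = 1.890 × 12.7/54.10 = 0.4436 V.

V_B ≈ 0.444 V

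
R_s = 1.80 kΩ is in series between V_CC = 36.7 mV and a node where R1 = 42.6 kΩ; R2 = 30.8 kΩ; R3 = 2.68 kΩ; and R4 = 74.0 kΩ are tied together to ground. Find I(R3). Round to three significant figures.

I ≈ 7.62 µA

Parallel bank: R_p = 1/(1/42.6 + 1/30.8 + 1/2.68 + 1/74.0) = 2.259 kΩ.
V_A = 36.7 × 2.259/4.059 = 20.43 mV.
Branch current I = V_A/R3 = 20.43/2.68 = 7.622 µA.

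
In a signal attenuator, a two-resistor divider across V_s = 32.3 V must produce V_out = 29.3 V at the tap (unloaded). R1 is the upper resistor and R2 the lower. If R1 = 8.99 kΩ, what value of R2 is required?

Required fraction k = V_out/V_s = 0.9071.
R2 = R1 · 0.9071/(1 − 0.9071) = 87.80 kΩ.

R2 ≈ 87.8 kΩ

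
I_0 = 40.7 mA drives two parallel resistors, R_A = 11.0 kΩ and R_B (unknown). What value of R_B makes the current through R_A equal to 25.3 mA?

The fraction through R_A equals R_B/(R_A+R_B).
25.3/40.7 = R_B/(R_A + R_B) → R_B = R_A · (0.6216)/(1 − 0.6216) = 11.0 × 1.643 = 18.07 kΩ.

R_B ≈ 18.1 kΩ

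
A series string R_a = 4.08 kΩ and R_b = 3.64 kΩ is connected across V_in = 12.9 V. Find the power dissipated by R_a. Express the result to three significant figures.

ΣR = 7.720 kΩ → I = 12.9/7.720 = 1.671 mA.
V(R_a) = I·R = 6.818 V; P = V·I = 6.818 × 1.671 = 11.39 mW.

P ≈ 11.4 mW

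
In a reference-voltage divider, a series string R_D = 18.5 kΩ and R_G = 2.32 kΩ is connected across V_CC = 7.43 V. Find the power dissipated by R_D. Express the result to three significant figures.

ΣR = 20.82 kΩ → I = 7.43/20.82 = 0.3569 mA.
P = I²R = 0.1274 × 18.5 = 2.356 mW.

P ≈ 2.36 mW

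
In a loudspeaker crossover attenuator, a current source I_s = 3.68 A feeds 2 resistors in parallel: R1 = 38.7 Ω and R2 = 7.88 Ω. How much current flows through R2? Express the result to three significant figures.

For two parallel branches, I_k = I_s · (other R)/(sum of R).
So I = 3.68 × 38.7/46.58 = 3.057 A.

I ≈ 3.06 A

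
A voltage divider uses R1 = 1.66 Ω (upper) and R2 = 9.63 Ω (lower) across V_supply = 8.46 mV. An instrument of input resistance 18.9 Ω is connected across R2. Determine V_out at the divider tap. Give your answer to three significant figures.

The load sits in parallel with R2, giving an effective lower resistance R2' = R2·R_L/(R2+R_L) = 6.379 Ω.
Voltage divider with the loaded lower leg: V_out = 8.46 × 6.379/(1.66 + 6.379) = 8.46 × 0.7935 = 6.713 mV.

V_out ≈ 6.71 mV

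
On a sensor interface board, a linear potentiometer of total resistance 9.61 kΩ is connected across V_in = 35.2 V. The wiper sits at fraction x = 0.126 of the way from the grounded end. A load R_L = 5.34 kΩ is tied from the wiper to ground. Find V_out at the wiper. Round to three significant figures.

The pot divides into 8.399 kΩ above the wiper and 1.211 kΩ below.
R_L loads the lower segment: effective lower R = 0.9870 kΩ.
Loaded-divider output: V_out = 35.2 × 0.1052 = 3.702 V.

V_out ≈ 3.70 V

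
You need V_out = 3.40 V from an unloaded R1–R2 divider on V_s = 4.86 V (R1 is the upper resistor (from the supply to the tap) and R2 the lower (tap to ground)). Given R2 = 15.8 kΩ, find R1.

V_out/V_s = R2/(R1+R2) = 0.6996.
Rearranging, R1 = R2·(1−k)/k = 15.8 × 0.4294 = 6.785 kΩ.

R1 ≈ 6.78 kΩ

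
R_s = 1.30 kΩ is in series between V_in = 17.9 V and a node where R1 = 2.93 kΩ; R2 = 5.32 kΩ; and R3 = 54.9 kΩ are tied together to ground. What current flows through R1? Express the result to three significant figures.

Equivalent of the parallel group: R_p = 1.827 kΩ.
V_A = 17.9 × 1.827/3.127 = 10.46 V.
I(R1) = V_A / R1 = 10.46/2.93 = 3.569 mA.
(Check via current divider: I_total = 5.725 mA; share G_k/ΣG = 0.6234 → same result.)

I ≈ 3.57 mA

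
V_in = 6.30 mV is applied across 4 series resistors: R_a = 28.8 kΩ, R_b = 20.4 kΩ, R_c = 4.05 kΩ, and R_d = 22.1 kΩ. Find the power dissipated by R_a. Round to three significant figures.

P ≈ 0.201 nW

Series current I = V_in/ΣR = 6.30/75.35 = 0.08361 µA.
P = I²R = 0.006991 × 28.8 = 0.2013 nW.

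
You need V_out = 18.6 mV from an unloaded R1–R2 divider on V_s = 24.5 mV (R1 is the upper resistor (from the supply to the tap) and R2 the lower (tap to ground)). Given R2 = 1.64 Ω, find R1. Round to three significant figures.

R1 ≈ 0.520 Ω

The divider ratio is R2/(R1+R2) = 18.6/24.5 = 0.7592.
Rearranging, R1 = R2·(1−k)/k = 1.64 × 0.3172 = 0.5202 Ω.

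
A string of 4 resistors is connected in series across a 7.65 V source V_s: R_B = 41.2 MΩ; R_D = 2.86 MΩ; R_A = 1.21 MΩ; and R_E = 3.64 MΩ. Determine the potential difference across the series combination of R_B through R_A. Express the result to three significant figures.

V ≈ 7.08 V

Series total: ΣR = 41.2 + 2.86 + 1.21 + 3.64 = 48.91 MΩ.
R_{R_B..R_A} = 41.2 + 2.86 + 1.21 = 45.27 MΩ.
V = V_s · R/ΣR = 7.65 × 0.9256 = 7.081 V.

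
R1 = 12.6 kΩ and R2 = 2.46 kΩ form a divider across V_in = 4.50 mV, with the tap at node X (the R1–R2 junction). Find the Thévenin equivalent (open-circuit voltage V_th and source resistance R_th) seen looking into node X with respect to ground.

V_th is the unloaded tap voltage: V_in · R2/(R1+R2) = 4.50 × 0.1633 = 0.7351 mV.
Zeroing V_in shorts the top of R1 to ground, so R_th = R1 ‖ R2 = 2.058 kΩ.

V_th ≈ 0.735 mV, R_th ≈ 2.06 kΩ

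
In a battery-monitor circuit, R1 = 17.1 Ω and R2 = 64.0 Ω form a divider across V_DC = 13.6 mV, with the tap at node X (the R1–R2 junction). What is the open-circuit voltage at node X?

V_th ≈ 10.7 mV

Open-circuit (no load on X): V_th = V_DC · R2/(R1 + R2) = 13.6 × 64.0/(17.10 + 64.0) = 10.73 mV.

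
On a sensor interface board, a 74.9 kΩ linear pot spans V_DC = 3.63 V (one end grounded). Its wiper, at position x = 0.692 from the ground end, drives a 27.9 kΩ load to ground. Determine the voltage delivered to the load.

V_out ≈ 1.60 V

Split the track: R_lower = x·R_p = 51.83 kΩ, R_upper = (1−x)·R_p = 23.07 kΩ.
(x·R_p) ‖ R_L = 18.14 kΩ.
Then V_out = V_DC · 18.14/(23.07 + 18.14) = 1.598 V.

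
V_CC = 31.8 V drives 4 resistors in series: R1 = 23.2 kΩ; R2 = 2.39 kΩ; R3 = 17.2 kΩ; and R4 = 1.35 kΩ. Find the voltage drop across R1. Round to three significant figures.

V ≈ 16.7 V

ΣR = 23.2 + 2.39 + 17.2 + 1.35 = 44.14 kΩ.
Voltage divider: V = V_CC · (23.20 / 44.14) = 31.8 × 0.5256 = 16.71 V.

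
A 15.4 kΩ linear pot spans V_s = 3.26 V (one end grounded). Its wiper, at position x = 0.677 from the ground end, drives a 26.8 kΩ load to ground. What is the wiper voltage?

Lower segment x·R_p = 10.43 kΩ; upper segment (1−x)·R_p = 4.974 kΩ.
(x·R_p) ‖ R_L = 7.506 kΩ.
V_out = 3.26 × 7.506/(4.974 + 7.506) = 1.961 V.

V_out ≈ 1.96 V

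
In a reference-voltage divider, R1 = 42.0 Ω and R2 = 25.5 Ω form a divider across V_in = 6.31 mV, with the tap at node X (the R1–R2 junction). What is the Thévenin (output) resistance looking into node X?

R_th ≈ 15.9 Ω

With V_in suppressed (replaced by a short), R_th = R1 ‖ R2 = (42.00 × 25.5)/(42.00 + 25.5) = 15.87 Ω.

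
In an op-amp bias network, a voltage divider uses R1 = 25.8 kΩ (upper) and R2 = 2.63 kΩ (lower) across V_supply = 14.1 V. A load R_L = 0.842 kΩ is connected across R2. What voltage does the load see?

V_out ≈ 0.340 V

R2 ‖ R_L = (2.63 × 0.842)/(2.63 + 0.842) = 0.6378 kΩ.
Now apply the divider: V_out = 14.1 × 0.02412 = 0.3402 V.
(Unloaded it would be 1.30 V; the load pulls it down.)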